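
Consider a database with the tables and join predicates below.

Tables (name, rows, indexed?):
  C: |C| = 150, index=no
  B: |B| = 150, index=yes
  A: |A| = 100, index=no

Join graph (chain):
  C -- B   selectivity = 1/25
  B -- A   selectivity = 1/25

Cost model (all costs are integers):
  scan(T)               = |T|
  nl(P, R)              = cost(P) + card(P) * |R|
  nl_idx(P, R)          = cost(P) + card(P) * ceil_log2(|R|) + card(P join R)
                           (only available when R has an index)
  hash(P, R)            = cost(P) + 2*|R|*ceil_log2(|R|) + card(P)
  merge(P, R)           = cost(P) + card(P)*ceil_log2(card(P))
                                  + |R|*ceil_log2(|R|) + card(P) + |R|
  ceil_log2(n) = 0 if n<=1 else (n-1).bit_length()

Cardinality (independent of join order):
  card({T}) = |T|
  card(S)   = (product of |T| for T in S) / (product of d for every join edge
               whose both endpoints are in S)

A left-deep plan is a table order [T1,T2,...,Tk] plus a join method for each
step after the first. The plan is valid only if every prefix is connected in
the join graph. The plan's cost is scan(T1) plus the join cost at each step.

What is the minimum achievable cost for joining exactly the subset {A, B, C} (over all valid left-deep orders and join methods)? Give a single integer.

Selinger DP over subsets of {A,B,C}:
  {C}: scan cost=150, card=150
  {B}: scan cost=150, card=150
  {A}: scan cost=100, card=100
  {BC}: card=900; try (B,nl_idx)→2250, (C,hash)→2700, (B,hash)→2700, (C,merge)→2850, (B,merge)→2850, (C,nl)→22650 …(+1); best=2250 via (B,nl_idx)
  {AB}: card=600; try (B,nl_idx)→1500, (A,hash)→1700, (B,merge)→2250, (A,merge)→2300, (B,hash)→2600, (B,nl)→15100 …(+1); best=1500 via (B,nl_idx)
  {ABC}: card=3600; try (C,hash)→4500, (A,hash)→4550, (C,merge)→9450, (A,merge)→12950, (C,nl)→91500, (A,nl)→92250; best=4500 via (C,hash)

4500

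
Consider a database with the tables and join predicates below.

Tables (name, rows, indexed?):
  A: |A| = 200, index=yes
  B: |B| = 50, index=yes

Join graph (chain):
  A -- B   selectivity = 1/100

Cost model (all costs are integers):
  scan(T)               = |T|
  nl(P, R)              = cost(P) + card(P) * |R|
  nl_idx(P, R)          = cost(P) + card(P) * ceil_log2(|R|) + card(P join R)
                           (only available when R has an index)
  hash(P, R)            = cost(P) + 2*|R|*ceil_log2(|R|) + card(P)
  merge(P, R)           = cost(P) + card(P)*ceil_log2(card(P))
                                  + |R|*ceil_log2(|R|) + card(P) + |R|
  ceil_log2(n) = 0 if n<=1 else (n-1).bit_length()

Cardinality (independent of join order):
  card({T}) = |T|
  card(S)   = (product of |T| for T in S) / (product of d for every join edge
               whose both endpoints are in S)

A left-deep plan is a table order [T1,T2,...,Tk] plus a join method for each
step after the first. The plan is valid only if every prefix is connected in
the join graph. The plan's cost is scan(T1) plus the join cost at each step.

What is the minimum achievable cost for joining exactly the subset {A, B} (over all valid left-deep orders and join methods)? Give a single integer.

550

Selinger DP over subsets of {A,B}:
  {A}: scan cost=200, card=200
  {B}: scan cost=50, card=50
  {AB}: card=100; try (A,nl_idx)→550, (B,hash)→1000, (B,nl_idx)→1500, (A,merge)→2200, (B,merge)→2350, (A,hash)→3300 …(+2); best=550 via (A,nl_idx)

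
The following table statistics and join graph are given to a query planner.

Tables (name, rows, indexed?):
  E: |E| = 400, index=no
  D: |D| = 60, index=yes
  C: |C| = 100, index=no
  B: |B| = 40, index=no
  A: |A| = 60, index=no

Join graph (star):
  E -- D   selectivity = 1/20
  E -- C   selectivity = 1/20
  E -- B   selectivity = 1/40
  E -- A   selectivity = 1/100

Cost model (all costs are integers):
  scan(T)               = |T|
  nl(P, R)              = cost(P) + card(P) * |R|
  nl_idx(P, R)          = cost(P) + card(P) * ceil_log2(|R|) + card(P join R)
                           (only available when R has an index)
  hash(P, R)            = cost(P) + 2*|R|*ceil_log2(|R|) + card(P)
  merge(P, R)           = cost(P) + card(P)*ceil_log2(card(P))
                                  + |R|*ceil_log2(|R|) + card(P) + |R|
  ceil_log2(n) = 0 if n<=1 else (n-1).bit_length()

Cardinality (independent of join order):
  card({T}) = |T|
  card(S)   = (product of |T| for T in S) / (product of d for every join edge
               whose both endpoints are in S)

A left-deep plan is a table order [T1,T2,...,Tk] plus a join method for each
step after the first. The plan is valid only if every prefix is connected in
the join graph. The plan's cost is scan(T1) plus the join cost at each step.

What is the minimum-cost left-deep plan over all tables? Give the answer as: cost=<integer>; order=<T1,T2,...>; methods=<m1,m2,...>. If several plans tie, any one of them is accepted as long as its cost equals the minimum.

Selinger DP (subsets sized 1..n):
  {E}: scan cost=400, card=400
  {D}: scan cost=60, card=60
  {C}: scan cost=100, card=100
  {B}: scan cost=40, card=40
  {A}: scan cost=60, card=60
  {DE}: card=1200; try (D,hash)→1520, (D,nl_idx)→4000, (E,merge)→4480, (D,merge)→4820, (E,hash)→7320, (E,nl)→24060 …(+1); best=1520 via (D,hash)
  {CE}: card=2000; try (C,hash)→2200, (E,merge)→4900, (C,merge)→5200, (E,hash)→7400, (E,nl)→40100, (C,nl)→40400; best=2200 via (C,hash)
  {BE}: card=400; try (B,hash)→1280, (E,merge)→4320, (B,merge)→4680, (E,hash)→7280, (E,nl)→16040, (B,nl)→16400; best=1280 via (B,hash)
  {AE}: card=240; try (A,hash)→1520, (E,merge)→4480, (A,merge)→4820, (E,hash)→7320, (E,nl)→24060, (A,nl)→24400; best=1520 via (A,hash)
  {CDE}: card=6000; try (C,hash)→4120, (D,hash)→4920, (C,merge)→16720, (D,nl_idx)→20200, (D,merge)→26620, (C,nl)→121520 …(+1); best=4120 via (C,hash)
  {BDE}: card=1200; try (D,hash)→2400, (B,hash)→3200, (D,nl_idx)→4880, (D,merge)→5700, (B,merge)→16200, (D,nl)→25280 …(+1); best=2400 via (D,hash)
  {ADE}: card=720; try (D,hash)→2480, (A,hash)→3440, (D,nl_idx)→3680, (D,merge)→4100, (D,nl)→15920, (A,merge)→16340 …(+1); best=2480 via (D,hash)
  {BCE}: card=2000; try (C,hash)→3080, (B,hash)→4680, (C,merge)→6080, (B,merge)→26480, (C,nl)→41280, (B,nl)→82200; best=3080 via (C,hash)
  {ACE}: card=1200; try (C,hash)→3160, (C,merge)→4480, (A,hash)→4920, (C,nl)→25520, (A,merge)→26620, (A,nl)→122200; best=3160 via (C,hash)
  {ABE}: card=240; try (B,hash)→2240, (A,hash)→2400, (B,merge)→3960, (A,merge)→5700, (B,nl)→11120, (A,nl)→25280; best=2240 via (B,hash)
  {BCDE}: card=6000; try (C,hash)→5000, (D,hash)→5800, (B,hash)→10600, (C,merge)→17600, (D,nl_idx)→21080, (D,merge)→27500 …(+4); best=5000 via (C,hash)
  {ACDE}: card=3600; try (C,hash)→4600, (D,hash)→5080, (A,hash)→10840, (C,merge)→11200, (D,nl_idx)→13960, (D,merge)→17980 …(+4); best=4600 via (C,hash)
  {ABDE}: card=720; try (D,hash)→3200, (B,hash)→3680, (A,hash)→4320, (D,nl_idx)→4400, (D,merge)→4820, (B,merge)→10680 …(+4); best=3200 via (D,hash)
  {ABCE}: card=1200; try (C,hash)→3880, (B,hash)→4840, (C,merge)→5200, (A,hash)→5800, (B,merge)→17840, (C,nl)→26240 …(+3); best=3880 via (C,hash)
  {ABCDE}: card=3600; try (C,hash)→5320, (D,hash)→5800, (B,hash)→8680, (A,hash)→11720, (C,merge)→11920, (D,nl_idx)→14680 …(+7); best=5320 via (C,hash)

cost=5320; order=E,A,B,D,C; methods=hash,hash,hash,hash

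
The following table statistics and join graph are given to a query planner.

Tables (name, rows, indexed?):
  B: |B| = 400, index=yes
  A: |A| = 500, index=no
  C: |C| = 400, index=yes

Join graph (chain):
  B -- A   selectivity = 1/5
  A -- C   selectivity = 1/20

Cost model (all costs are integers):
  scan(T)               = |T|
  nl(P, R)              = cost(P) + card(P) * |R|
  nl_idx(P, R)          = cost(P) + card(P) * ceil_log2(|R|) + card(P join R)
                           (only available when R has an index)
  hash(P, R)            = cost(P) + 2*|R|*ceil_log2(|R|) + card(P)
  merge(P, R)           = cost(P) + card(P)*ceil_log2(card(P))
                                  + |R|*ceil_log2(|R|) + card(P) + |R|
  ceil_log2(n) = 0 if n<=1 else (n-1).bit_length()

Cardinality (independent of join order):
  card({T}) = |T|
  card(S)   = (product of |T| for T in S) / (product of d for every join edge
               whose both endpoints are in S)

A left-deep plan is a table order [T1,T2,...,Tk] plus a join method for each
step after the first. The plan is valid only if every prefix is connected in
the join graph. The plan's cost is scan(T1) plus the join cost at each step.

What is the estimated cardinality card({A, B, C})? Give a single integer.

Tables in S: A(500), B(400), C(400)
Edges inside S: B-A(d=5), A-C(d=20)
numerator = 500 * 400 * 400 = 80000000
denominator = 5 * 20 = 100
card(S) = 80000000 / 100 = 800000

800000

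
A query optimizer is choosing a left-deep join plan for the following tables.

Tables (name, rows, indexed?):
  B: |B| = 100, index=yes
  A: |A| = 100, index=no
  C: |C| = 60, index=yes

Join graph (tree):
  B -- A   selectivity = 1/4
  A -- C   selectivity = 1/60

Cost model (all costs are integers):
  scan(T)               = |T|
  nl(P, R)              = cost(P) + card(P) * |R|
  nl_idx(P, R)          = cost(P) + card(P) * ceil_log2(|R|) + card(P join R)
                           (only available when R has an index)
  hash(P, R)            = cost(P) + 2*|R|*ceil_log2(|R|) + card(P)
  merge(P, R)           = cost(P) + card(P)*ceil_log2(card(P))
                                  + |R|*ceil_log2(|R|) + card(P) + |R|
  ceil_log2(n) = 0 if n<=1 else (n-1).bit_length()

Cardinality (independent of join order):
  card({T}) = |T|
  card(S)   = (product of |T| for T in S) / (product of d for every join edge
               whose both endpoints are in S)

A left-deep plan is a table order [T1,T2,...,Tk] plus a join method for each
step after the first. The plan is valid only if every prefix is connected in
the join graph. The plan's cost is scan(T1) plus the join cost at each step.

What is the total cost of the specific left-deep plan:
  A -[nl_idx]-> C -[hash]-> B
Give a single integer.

step 1: scan A: cost=100, card=100
step 2: join C via nl_idx
    card(P join C) = 100*60/(60) = 100
    cost = 100 + 100*6 + 100 = 800
step 3: join B via hash
    card(P join B) = 100*100/(4) = 2500
    cost = 800 + 2*100*7 + 100 = 2300

2300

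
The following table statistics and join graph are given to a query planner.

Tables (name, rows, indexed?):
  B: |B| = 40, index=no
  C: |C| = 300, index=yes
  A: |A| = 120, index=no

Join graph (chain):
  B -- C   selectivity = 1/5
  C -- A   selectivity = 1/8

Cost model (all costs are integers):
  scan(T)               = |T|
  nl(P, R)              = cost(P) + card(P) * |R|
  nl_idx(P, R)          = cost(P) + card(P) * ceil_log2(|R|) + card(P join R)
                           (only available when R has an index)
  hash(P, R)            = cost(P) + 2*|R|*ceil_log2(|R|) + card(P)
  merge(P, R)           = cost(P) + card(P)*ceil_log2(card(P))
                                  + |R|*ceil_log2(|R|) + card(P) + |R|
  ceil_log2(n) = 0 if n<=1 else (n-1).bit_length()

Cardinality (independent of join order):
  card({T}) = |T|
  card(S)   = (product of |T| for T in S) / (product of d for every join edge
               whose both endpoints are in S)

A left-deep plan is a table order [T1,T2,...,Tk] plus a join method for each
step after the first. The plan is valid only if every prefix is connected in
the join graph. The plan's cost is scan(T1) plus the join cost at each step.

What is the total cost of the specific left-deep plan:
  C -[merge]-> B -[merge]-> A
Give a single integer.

35740

step 1: scan C: cost=300, card=300
step 2: join B via merge
    card(P join B) = 300*40/(5) = 2400
    cost = 300 + 300*9 + 40*6 + 300 + 40 = 3580
step 3: join A via merge
    card(P join A) = 2400*120/(8) = 36000
    cost = 3580 + 2400*12 + 120*7 + 2400 + 120 = 35740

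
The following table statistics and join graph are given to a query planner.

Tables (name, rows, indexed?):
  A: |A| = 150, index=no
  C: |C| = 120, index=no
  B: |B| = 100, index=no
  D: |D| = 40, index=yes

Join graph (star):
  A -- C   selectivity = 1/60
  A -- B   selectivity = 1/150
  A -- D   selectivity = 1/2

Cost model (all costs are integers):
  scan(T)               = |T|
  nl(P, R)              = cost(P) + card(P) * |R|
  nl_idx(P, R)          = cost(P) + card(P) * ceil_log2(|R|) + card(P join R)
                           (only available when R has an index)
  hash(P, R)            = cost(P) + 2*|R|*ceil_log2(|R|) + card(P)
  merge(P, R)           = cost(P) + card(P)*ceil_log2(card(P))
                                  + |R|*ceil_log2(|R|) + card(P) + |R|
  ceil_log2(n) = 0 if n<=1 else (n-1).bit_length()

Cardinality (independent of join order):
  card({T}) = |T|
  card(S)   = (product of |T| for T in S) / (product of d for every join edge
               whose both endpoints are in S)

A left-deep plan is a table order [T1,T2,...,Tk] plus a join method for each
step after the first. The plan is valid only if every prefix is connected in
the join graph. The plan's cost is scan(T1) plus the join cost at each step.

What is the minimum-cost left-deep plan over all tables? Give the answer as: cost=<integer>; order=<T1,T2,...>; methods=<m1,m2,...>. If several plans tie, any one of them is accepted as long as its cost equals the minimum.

cost=4140; order=A,B,C,D; methods=hash,merge,hash

Selinger DP (subsets sized 1..n):
  {A}: scan cost=150, card=150
  {C}: scan cost=120, card=120
  {B}: scan cost=100, card=100
  {D}: scan cost=40, card=40
  {AC}: card=300; try (C,hash)→1980, (A,merge)→2430, (C,merge)→2460, (A,hash)→2640, (A,nl)→18120, (C,nl)→18150; best=1980 via (C,hash)
  {AB}: card=100; try (B,hash)→1700, (A,merge)→2250, (B,merge)→2300, (A,hash)→2600, (A,nl)→15100, (B,nl)→15150; best=1700 via (B,hash)
  {AD}: card=3000; try (D,hash)→780, (A,merge)→1670, (D,merge)→1780, (A,hash)→2480, (D,nl_idx)→4050, (A,nl)→6040 …(+1); best=780 via (D,hash)
  {ABC}: card=200; try (C,merge)→3460, (C,hash)→3480, (B,hash)→3680, (B,merge)→5780, (C,nl)→13700, (B,nl)→31980; best=3460 via (C,merge)
  {ACD}: card=6000; try (D,hash)→2760, (D,merge)→5260, (C,hash)→5460, (D,nl_idx)→9780, (D,nl)→13980, (C,merge)→40740 …(+1); best=2760 via (D,hash)
  {ABD}: card=2000; try (D,hash)→2280, (D,merge)→2780, (D,nl_idx)→4300, (B,hash)→5180, (D,nl)→5700, (B,merge)→40580 …(+1); best=2280 via (D,hash)
  {ABCD}: card=4000; try (D,hash)→4140, (D,merge)→5540, (C,hash)→5960, (D,nl_idx)→8660, (B,hash)→10160, (D,nl)→11460 …(+4); best=4140 via (D,hash)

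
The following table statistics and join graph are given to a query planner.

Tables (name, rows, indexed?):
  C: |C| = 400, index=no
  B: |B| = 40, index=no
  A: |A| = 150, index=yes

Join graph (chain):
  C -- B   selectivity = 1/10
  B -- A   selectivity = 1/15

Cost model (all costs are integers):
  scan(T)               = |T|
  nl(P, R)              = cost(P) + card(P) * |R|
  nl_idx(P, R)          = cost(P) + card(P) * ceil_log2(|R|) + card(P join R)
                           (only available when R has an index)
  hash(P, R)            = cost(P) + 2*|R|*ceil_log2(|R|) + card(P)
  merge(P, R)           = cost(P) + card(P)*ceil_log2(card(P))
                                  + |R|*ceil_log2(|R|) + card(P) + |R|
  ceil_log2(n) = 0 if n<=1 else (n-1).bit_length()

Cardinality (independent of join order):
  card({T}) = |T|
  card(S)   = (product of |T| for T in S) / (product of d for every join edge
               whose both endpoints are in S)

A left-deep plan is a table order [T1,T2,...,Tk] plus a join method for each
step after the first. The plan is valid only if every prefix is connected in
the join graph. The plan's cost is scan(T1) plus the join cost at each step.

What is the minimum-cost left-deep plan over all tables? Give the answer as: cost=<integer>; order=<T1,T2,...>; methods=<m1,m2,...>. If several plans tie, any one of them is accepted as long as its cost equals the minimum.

cost=5280; order=C,B,A; methods=hash,hash

Selinger DP (subsets sized 1..n):
  {C}: scan cost=400, card=400
  {B}: scan cost=40, card=40
  {A}: scan cost=150, card=150
  {BC}: card=1600; try (B,hash)→1280, (C,merge)→4320, (B,merge)→4680, (C,hash)→7280, (C,nl)→16040, (B,nl)→16400; best=1280 via (B,hash)
  {AB}: card=400; try (A,nl_idx)→760, (B,hash)→780, (A,merge)→1670, (B,merge)→1780, (A,hash)→2480, (A,nl)→6040 …(+1); best=760 via (A,nl_idx)
  {ABC}: card=16000; try (A,hash)→5280, (C,hash)→8360, (C,merge)→8760, (A,merge)→21830, (A,nl_idx)→30080, (C,nl)→160760 …(+1); best=5280 via (A,hash)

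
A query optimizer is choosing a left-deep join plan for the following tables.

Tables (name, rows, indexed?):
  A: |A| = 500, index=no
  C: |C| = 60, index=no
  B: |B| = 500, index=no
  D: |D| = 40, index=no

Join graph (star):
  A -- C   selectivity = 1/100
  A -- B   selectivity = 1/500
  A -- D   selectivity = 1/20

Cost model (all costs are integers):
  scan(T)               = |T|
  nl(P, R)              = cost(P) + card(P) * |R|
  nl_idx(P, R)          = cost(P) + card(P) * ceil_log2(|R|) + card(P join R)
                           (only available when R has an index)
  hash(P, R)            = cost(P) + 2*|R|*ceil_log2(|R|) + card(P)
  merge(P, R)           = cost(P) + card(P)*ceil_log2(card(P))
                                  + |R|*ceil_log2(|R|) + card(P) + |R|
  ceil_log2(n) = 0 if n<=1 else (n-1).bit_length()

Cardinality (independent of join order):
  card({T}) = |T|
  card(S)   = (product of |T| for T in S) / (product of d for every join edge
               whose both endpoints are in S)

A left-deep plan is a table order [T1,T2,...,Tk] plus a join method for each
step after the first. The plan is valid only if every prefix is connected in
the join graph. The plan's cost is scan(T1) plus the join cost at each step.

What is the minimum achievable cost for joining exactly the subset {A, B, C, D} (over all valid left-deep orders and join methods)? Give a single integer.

Selinger DP over subsets of {A,B,C,D}:
  {A}: scan cost=500, card=500
  {C}: scan cost=60, card=60
  {B}: scan cost=500, card=500
  {D}: scan cost=40, card=40
  {AC}: card=300; try (C,hash)→1720, (A,merge)→5480, (C,merge)→5920, (A,hash)→9120, (A,nl)→30060, (C,nl)→30500; best=1720 via (C,hash)
  {AB}: card=500; try (B,hash)→10000, (A,hash)→10000, (B,merge)→10500, (A,merge)→10500, (B,nl)→250500, (A,nl)→250500; best=10000 via (B,hash)
  {AD}: card=1000; try (D,hash)→1480, (A,merge)→5320, (D,merge)→5780, (A,hash)→9080, (A,nl)→20040, (D,nl)→20500; best=1480 via (D,hash)
  {ABC}: card=300; try (B,merge)→9720, (B,hash)→11020, (C,hash)→11220, (C,merge)→15420, (C,nl)→40000, (B,nl)→151720; best=9720 via (B,merge)
  {ACD}: card=600; try (D,hash)→2500, (C,hash)→3200, (D,merge)→5000, (C,merge)→12900, (D,nl)→13720, (C,nl)→61480; best=2500 via (D,hash)
  {ABD}: card=1000; try (D,hash)→10980, (B,hash)→11480, (D,merge)→15280, (B,merge)→17480, (D,nl)→30000, (B,nl)→501480; best=10980 via (D,hash)
  {ABCD}: card=600; try (D,hash)→10500, (B,hash)→12100, (C,hash)→12700, (D,merge)→13000, (B,merge)→14100, (D,nl)→21720 …(+3); best=10500 via (D,hash)

10500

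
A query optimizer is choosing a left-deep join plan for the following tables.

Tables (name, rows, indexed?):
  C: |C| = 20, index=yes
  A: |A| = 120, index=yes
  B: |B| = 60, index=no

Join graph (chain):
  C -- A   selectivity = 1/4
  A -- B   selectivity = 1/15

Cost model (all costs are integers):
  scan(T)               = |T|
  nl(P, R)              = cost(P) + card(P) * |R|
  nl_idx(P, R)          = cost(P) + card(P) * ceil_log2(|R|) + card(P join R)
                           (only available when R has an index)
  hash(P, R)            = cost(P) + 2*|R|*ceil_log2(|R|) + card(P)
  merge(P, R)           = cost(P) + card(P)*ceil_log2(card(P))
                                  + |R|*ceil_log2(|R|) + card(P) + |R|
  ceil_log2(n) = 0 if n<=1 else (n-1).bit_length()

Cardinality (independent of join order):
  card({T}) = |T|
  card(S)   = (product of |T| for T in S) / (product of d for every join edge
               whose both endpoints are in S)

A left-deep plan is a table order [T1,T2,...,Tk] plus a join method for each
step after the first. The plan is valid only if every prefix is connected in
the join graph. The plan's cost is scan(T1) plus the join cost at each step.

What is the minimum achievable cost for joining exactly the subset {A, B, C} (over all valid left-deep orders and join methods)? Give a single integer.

Selinger DP over subsets of {A,B,C}:
  {C}: scan cost=20, card=20
  {A}: scan cost=120, card=120
  {B}: scan cost=60, card=60
  {AC}: card=600; try (C,hash)→440, (A,nl_idx)→760, (A,merge)→1100, (C,merge)→1200, (C,nl_idx)→1320, (A,hash)→1720 …(+2); best=440 via (C,hash)
  {AB}: card=480; try (B,hash)→960, (A,nl_idx)→960, (A,merge)→1440, (B,merge)→1500, (A,hash)→1800, (A,nl)→7260 …(+1); best=960 via (B,hash)
  {ABC}: card=2400; try (C,hash)→1640, (B,hash)→1760, (C,nl_idx)→5760, (C,merge)→5880, (B,merge)→7460, (C,nl)→10560 …(+1); best=1640 via (C,hash)

1640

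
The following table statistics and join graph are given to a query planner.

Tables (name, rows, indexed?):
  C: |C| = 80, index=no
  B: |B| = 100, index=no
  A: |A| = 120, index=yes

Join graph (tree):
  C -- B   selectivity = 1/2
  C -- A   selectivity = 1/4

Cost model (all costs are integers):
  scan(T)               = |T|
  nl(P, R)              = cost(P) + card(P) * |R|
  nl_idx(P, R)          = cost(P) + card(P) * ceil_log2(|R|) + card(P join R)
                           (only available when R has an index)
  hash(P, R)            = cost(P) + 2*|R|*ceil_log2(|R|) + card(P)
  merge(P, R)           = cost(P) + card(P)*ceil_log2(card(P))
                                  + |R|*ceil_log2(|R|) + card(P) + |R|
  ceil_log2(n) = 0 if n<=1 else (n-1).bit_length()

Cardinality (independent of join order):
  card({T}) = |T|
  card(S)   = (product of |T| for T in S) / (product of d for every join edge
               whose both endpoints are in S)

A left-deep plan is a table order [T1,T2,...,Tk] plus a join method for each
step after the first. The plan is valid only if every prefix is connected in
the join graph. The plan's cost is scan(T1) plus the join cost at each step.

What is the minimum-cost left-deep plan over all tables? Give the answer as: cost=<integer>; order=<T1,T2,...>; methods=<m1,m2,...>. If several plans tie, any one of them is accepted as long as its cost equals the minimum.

cost=5160; order=A,C,B; methods=hash,hash

Selinger DP (subsets sized 1..n):
  {C}: scan cost=80, card=80
  {B}: scan cost=100, card=100
  {A}: scan cost=120, card=120
  {BC}: card=4000; try (C,hash)→1320, (B,merge)→1520, (C,merge)→1540, (B,hash)→1560, (B,nl)→8080, (C,nl)→8100; best=1320 via (C,hash)
  {AC}: card=2400; try (C,hash)→1360, (A,merge)→1680, (C,merge)→1720, (A,hash)→1840, (A,nl_idx)→3040, (A,nl)→9680 …(+1); best=1360 via (C,hash)
  {ABC}: card=120000; try (B,hash)→5160, (A,hash)→7000, (B,merge)→33360, (A,merge)→54280, (A,nl_idx)→149320, (B,nl)→241360 …(+1); best=5160 via (B,hash)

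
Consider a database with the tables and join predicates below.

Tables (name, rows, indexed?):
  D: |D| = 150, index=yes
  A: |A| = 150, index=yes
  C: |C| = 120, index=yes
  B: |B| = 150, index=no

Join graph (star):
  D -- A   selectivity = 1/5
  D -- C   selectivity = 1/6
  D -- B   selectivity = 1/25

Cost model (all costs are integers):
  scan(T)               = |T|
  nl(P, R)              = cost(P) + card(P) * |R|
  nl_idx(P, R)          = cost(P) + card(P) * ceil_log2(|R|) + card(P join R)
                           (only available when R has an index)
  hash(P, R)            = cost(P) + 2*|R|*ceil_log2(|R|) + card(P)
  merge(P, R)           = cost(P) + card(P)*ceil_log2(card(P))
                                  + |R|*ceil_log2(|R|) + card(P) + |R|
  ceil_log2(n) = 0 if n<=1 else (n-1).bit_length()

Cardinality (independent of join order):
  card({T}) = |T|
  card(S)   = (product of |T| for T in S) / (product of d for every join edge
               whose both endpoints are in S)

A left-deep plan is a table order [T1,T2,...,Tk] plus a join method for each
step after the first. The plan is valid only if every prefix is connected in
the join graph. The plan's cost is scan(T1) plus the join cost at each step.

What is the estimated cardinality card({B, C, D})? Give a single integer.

18000

Tables in S: B(150), C(120), D(150)
Edges inside S: D-C(d=6), D-B(d=25)
numerator = 150 * 120 * 150 = 2700000
denominator = 6 * 25 = 150
card(S) = 2700000 / 150 = 18000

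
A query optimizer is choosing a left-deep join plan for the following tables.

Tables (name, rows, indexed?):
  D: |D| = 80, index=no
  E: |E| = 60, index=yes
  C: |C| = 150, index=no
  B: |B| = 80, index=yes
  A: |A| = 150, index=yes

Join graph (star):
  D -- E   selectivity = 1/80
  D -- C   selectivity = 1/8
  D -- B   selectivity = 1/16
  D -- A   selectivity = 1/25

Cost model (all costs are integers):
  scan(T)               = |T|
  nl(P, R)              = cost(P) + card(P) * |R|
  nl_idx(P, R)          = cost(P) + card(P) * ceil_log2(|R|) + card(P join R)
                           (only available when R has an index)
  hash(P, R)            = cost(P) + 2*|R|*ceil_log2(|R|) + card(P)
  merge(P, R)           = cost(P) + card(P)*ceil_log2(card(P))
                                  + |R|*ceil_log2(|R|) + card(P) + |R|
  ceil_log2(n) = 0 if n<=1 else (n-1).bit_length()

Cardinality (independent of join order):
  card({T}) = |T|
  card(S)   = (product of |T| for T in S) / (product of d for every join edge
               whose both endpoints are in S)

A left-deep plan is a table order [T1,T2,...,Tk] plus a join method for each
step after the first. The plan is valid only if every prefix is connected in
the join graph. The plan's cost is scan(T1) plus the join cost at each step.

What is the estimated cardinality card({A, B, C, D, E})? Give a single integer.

Tables in S: A(150), B(80), C(150), D(80), E(60)
Edges inside S: D-E(d=80), D-C(d=8), D-B(d=16), D-A(d=25)
numerator = 150 * 80 * 150 * 80 * 60 = 8640000000
denominator = 80 * 8 * 16 * 25 = 256000
card(S) = 8640000000 / 256000 = 33750

33750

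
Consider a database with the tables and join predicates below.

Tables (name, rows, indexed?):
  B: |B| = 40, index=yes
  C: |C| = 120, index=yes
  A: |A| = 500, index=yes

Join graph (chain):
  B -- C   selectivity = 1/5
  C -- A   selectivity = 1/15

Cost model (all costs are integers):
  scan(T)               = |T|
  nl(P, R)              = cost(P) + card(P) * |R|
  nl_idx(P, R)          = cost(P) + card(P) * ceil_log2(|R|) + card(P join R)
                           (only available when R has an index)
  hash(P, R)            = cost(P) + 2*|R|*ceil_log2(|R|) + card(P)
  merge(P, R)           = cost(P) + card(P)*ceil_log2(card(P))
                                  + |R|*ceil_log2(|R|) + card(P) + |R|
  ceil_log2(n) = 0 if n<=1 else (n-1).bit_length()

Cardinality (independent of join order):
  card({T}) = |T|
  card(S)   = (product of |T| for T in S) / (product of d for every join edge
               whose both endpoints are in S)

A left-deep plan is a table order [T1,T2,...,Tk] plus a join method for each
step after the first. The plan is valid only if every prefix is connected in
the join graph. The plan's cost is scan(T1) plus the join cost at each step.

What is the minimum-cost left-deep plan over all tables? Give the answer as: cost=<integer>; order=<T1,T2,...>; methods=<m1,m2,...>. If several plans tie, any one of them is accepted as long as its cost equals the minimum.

Selinger DP (subsets sized 1..n):
  {B}: scan cost=40, card=40
  {C}: scan cost=120, card=120
  {A}: scan cost=500, card=500
  {BC}: card=960; try (B,hash)→720, (C,merge)→1280, (C,nl_idx)→1280, (B,merge)→1360, (C,hash)→1760, (B,nl_idx)→1800 …(+2); best=720 via (B,hash)
  {AC}: card=4000; try (C,hash)→2680, (A,nl_idx)→5200, (A,merge)→6080, (C,merge)→6460, (C,nl_idx)→8000, (A,hash)→9240 …(+2); best=2680 via (C,hash)
  {ABC}: card=32000; try (B,hash)→7160, (A,hash)→10680, (A,merge)→16280, (A,nl_idx)→41360, (B,merge)→54960, (B,nl_idx)→58680 …(+2); best=7160 via (B,hash)

cost=7160; order=A,C,B; methods=hash,hash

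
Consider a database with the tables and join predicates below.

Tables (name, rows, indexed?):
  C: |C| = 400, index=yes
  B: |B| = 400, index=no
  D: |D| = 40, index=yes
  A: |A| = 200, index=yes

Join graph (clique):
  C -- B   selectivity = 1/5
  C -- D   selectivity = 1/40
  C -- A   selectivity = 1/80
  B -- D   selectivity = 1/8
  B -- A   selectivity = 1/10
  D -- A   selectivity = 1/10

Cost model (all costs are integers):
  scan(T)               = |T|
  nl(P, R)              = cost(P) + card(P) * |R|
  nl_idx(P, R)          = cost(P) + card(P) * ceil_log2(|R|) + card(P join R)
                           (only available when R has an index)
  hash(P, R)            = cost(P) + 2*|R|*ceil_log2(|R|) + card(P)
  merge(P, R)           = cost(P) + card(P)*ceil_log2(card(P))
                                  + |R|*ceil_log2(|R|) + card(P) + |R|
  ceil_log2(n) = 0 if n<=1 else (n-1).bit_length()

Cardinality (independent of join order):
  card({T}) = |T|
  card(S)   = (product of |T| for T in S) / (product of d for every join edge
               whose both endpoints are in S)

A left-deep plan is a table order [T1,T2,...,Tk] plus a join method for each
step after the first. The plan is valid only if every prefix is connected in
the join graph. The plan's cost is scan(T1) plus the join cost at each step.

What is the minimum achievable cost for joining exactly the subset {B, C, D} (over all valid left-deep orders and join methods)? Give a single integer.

Selinger DP over subsets of {B,C,D}:
  {C}: scan cost=400, card=400
  {B}: scan cost=400, card=400
  {D}: scan cost=40, card=40
  {BC}: card=32000; try (C,hash)→8000, (B,hash)→8000, (C,merge)→8400, (B,merge)→8400, (C,nl_idx)→36000, (C,nl)→160400 …(+1); best=8000 via (C,hash)
  {CD}: card=400; try (C,nl_idx)→800, (D,hash)→1280, (D,nl_idx)→3200, (C,merge)→4320, (D,merge)→4680, (C,hash)→7280 …(+2); best=800 via (C,nl_idx)
  {BD}: card=2000; try (D,hash)→1280, (B,merge)→4320, (D,merge)→4680, (D,nl_idx)→4800, (B,hash)→7280, (B,nl)→16040 …(+1); best=1280 via (D,hash)
  {BCD}: card=4000; try (B,hash)→8400, (B,merge)→8800, (C,hash)→10480, (C,nl_idx)→23280, (C,merge)→29280, (D,hash)→40480 …(+5); best=8400 via (B,hash)

8400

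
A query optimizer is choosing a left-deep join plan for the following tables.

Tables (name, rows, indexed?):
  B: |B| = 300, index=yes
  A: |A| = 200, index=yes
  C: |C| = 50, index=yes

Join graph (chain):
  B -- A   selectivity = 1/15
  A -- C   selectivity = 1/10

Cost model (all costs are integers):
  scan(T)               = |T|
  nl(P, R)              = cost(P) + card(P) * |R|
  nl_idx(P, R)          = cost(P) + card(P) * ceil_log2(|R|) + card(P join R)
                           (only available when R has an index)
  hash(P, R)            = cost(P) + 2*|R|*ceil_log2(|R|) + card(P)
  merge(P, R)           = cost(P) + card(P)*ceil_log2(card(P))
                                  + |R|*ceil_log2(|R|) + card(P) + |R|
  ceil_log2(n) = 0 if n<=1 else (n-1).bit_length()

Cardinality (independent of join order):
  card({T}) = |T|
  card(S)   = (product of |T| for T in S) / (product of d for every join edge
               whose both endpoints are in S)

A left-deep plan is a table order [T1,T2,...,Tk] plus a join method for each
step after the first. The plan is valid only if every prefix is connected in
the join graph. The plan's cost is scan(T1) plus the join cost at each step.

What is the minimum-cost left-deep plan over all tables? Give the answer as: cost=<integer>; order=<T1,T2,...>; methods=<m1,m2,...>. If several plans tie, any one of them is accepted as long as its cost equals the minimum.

cost=7400; order=A,C,B; methods=hash,hash

Selinger DP (subsets sized 1..n):
  {B}: scan cost=300, card=300
  {A}: scan cost=200, card=200
  {C}: scan cost=50, card=50
  {AB}: card=4000; try (A,hash)→3800, (B,merge)→5000, (A,merge)→5100, (B,hash)→5800, (B,nl_idx)→6000, (A,nl_idx)→6700 …(+2); best=3800 via (A,hash)
  {AC}: card=1000; try (C,hash)→1000, (A,nl_idx)→1450, (A,merge)→2200, (C,merge)→2350, (C,nl_idx)→2400, (A,hash)→3300 …(+2); best=1000 via (C,hash)
  {ABC}: card=20000; try (B,hash)→7400, (C,hash)→8400, (B,merge)→15000, (B,nl_idx)→30000, (C,nl_idx)→47800, (C,merge)→56150 …(+2); best=7400 via (B,hash)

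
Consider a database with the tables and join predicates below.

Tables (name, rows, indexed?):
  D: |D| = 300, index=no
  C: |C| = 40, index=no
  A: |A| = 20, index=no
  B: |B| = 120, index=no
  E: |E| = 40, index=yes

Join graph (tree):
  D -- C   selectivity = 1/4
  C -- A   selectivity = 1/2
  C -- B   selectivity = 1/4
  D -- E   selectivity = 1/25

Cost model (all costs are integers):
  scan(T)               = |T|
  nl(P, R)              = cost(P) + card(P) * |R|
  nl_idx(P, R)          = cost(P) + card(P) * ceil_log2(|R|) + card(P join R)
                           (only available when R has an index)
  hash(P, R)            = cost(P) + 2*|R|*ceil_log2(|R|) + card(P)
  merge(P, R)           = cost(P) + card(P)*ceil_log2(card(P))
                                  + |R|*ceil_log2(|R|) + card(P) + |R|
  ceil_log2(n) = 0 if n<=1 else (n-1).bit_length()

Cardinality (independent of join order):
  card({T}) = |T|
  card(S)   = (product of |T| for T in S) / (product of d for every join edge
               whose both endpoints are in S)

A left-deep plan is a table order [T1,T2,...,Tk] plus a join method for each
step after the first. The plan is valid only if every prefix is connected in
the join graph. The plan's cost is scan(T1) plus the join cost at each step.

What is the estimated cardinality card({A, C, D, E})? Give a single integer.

48000

Tables in S: A(20), C(40), D(300), E(40)
Edges inside S: D-C(d=4), C-A(d=2), D-E(d=25)
numerator = 20 * 40 * 300 * 40 = 9600000
denominator = 4 * 2 * 25 = 200
card(S) = 9600000 / 200 = 48000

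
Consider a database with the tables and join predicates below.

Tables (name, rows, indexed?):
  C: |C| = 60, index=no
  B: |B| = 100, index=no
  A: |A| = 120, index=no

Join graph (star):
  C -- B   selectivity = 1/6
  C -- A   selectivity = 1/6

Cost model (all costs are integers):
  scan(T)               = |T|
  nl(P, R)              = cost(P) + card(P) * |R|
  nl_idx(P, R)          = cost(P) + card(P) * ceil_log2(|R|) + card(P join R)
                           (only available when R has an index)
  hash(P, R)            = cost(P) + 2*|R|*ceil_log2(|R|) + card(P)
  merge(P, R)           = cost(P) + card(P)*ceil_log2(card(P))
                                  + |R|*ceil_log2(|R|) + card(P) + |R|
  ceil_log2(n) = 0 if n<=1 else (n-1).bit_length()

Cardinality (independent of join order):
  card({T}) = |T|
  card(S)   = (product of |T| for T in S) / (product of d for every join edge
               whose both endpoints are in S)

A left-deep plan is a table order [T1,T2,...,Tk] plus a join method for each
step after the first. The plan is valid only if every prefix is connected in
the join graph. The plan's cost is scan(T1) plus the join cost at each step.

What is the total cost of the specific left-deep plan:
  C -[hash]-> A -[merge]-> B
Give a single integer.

17000

step 1: scan C: cost=60, card=60
step 2: join A via hash
    card(P join A) = 60*120/(6) = 1200
    cost = 60 + 2*120*7 + 60 = 1800
step 3: join B via merge
    card(P join B) = 1200*100/(6) = 20000
    cost = 1800 + 1200*11 + 100*7 + 1200 + 100 = 17000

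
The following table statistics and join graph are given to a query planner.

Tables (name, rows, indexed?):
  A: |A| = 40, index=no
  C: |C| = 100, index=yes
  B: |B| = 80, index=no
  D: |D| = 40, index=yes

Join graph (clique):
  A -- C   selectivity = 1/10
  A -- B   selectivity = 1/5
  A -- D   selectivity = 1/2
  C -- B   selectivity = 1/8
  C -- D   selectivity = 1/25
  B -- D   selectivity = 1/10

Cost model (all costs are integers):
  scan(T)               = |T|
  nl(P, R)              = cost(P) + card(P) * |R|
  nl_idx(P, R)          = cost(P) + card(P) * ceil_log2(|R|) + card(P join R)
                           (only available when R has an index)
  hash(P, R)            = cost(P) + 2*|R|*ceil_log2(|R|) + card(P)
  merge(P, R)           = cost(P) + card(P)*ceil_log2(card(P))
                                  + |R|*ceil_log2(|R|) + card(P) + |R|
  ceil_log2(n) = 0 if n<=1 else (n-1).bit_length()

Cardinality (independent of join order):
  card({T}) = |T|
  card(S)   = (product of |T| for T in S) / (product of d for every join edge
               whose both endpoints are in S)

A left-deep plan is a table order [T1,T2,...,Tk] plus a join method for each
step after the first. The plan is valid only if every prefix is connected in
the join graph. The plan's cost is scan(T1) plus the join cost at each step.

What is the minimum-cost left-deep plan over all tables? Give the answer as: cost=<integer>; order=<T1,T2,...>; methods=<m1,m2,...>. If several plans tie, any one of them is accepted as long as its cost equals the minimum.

cost=2400; order=D,C,B,A; methods=nl_idx,hash,hash

Selinger DP (subsets sized 1..n):
  {A}: scan cost=40, card=40
  {C}: scan cost=100, card=100
  {B}: scan cost=80, card=80
  {D}: scan cost=40, card=40
  {AC}: card=400; try (A,hash)→680, (C,nl_idx)→720, (C,merge)→1120, (A,merge)→1180, (C,hash)→1480, (C,nl)→4040 …(+1); best=680 via (A,hash)
  {AB}: card=640; try (A,hash)→640, (B,merge)→960, (A,merge)→1000, (B,hash)→1200, (B,nl)→3240, (A,nl)→3280; best=640 via (A,hash)
  {AD}: card=800; try (D,hash)→560, (A,hash)→560, (D,merge)→600, (A,merge)→600, (D,nl_idx)→1080, (D,nl)→1640 …(+1); best=560 via (D,hash)
  {BC}: card=1000; try (B,hash)→1320, (C,merge)→1520, (B,merge)→1540, (C,hash)→1560, (C,nl_idx)→1640, (C,nl)→8080 …(+1); best=1320 via (B,hash)
  {CD}: card=160; try (C,nl_idx)→480, (D,hash)→680, (D,nl_idx)→860, (C,merge)→1120, (D,merge)→1180, (C,hash)→1480 …(+2); best=480 via (C,nl_idx)
  {BD}: card=320; try (D,hash)→640, (D,nl_idx)→880, (B,merge)→960, (D,merge)→1000, (B,hash)→1200, (B,nl)→3240 …(+1); best=640 via (D,hash)
  {ABC}: card=800; try (B,hash)→2200, (C,hash)→2680, (A,hash)→2800, (B,merge)→5320, (C,nl_idx)→5920, (C,merge)→8480 …(+4); best=2200 via (B,hash)
  {ACD}: card=320; try (A,hash)→1120, (D,hash)→1560, (A,merge)→2200, (C,hash)→2760, (D,nl_idx)→3400, (D,merge)→4960 …(+5); best=1120 via (A,hash)
  {ABD}: card=1280; try (A,hash)→1440, (D,hash)→1760, (B,hash)→2480, (A,merge)→4120, (D,nl_idx)→5760, (D,merge)→7960 …(+4); best=1440 via (A,hash)
  {BCD}: card=160; try (B,hash)→1760, (C,hash)→2360, (B,merge)→2560, (D,hash)→2800, (C,nl_idx)→3040, (C,merge)→4640 …(+5); best=1760 via (B,hash)
  {ABCD}: card=64; try (A,hash)→2400, (B,hash)→2560, (D,hash)→3480, (A,merge)→3480, (C,hash)→4120, (B,merge)→4960 …(+8); best=2400 via (A,hash)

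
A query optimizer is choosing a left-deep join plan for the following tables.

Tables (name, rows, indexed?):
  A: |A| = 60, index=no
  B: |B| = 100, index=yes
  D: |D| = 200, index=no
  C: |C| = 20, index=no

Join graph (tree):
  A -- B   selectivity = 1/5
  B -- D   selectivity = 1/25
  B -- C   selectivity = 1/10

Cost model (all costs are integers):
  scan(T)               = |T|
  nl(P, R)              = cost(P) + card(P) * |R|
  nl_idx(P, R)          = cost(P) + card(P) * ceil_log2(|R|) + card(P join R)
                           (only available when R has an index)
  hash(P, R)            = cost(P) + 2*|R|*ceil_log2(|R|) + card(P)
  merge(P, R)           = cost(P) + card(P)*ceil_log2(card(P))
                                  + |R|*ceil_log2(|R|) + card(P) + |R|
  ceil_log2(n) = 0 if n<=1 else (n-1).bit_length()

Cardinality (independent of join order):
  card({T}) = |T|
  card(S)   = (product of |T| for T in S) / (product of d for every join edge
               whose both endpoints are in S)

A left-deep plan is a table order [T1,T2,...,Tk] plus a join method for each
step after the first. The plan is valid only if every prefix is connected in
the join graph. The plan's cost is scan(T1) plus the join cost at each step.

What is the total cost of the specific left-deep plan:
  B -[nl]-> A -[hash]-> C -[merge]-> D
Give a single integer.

step 1: scan B: cost=100, card=100
step 2: join A via nl
    card(P join A) = 100*60/(5) = 1200
    cost = 100 + 100*60 = 6100
step 3: join C via hash
    card(P join C) = 1200*20/(10) = 2400
    cost = 6100 + 2*20*5 + 1200 = 7500
step 4: join D via merge
    card(P join D) = 2400*200/(25) = 19200
    cost = 7500 + 2400*12 + 200*8 + 2400 + 200 = 40500

40500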